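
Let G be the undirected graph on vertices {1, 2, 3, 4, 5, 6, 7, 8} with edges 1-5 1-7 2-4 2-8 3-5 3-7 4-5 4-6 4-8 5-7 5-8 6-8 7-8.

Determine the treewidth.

2

A width-2 tree decomposition is:
Bags: B1 = {4, 5, 8}  B2 = {2, 4, 8}  B3 = {5, 7, 8}  B4 = {4, 6, 8}  B5 = {3, 5, 7}  B6 = {1, 5, 7}
Tree: B1–B2, B1–B3, B2–B4, B3–B5, B5–B6
Each bag holds 3 vertices, so the decomposition has width 2, which upper-bounds the treewidth. On the other hand G contains the 3-clique {2, 4, 8}. A clique must lie in a single bag of any decomposition, so no decomposition can have width below 2. Hence tw(G) = 2 exactly.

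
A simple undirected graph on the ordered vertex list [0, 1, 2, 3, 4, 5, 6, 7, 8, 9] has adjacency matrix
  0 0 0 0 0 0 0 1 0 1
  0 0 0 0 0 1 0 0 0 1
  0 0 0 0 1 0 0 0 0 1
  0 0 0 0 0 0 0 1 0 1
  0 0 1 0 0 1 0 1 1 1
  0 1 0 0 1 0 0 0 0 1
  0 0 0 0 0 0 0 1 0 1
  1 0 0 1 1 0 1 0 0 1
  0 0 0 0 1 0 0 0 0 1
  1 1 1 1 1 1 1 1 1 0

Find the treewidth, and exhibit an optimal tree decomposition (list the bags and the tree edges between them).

Treewidth 2.
One such decomposition:
Bags: B1 = {4, 8, 9}  B2 = {4, 5, 9}  B3 = {1, 5, 9}  B4 = {4, 7, 9}  B5 = {2, 4, 9}  B6 = {3, 7, 9}  B7 = {6, 7, 9}  B8 = {0, 7, 9}
Tree: B1–B2, B2–B3, B1–B4, B4–B5, B4–B6, B6–B7, B4–B8

Every bag has size at most 3, so the width is 3 − 1 = 2 and tw(G) ≤ 2. For the lower bound, the 3 vertices {0, 7, 9} are pairwise adjacent, and any tree decomposition puts a clique entirely inside one bag — forcing width ≥ 2. Therefore the treewidth is 2.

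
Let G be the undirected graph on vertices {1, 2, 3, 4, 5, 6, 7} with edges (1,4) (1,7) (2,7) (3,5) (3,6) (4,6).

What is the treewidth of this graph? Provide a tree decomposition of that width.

Treewidth 1.
One optimal decomposition is:
Bags: B1 = {3, 5}  B2 = {3, 6}  B3 = {4, 6}  B4 = {1, 4}  B5 = {1, 7}  B6 = {2, 7}
Tree: B1–B2, B2–B3, B3–B4, B4–B5, B5–B6

Each bag holds 2 vertices, so the decomposition has width 1, which upper-bounds the treewidth. Any graph with an edge has treewidth ≥ 1, and G has the edge 5–3. The upper and lower bounds meet at 1, so that is the treewidth.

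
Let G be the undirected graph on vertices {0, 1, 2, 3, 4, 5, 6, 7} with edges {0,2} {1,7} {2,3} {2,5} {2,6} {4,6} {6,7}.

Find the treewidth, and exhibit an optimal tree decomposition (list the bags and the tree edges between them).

Treewidth 1.
One optimal decomposition is:
Bags: B1 = {6, 7}  B2 = {2, 6}  B3 = {2, 5}  B4 = {1, 7}  B5 = {0, 2}  B6 = {4, 6}  B7 = {2, 3}
Tree: B1–B2, B2–B3, B1–B4, B3–B5, B1–B6, B2–B7

Every bag has size at most 2, so the width is 2 − 1 = 1 and tw(G) ≤ 1. Any graph with an edge has treewidth ≥ 1, and G has the edge 6–7. Hence tw(G) = 1 exactly.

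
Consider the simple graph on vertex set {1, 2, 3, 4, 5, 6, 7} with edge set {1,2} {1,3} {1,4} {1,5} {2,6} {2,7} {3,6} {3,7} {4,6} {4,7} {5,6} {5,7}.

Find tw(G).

A width-3 tree decomposition is:
Bags: B1 = {1, 4, 6, 7}  B2 = {1, 2, 6, 7}  B3 = {1, 3, 6, 7}  B4 = {1, 5, 6, 7}
Tree: B1–B2, B2–B3, B3–B4
The largest bag has 4 vertices, giving width 3; this decomposition certifies tw(G) ≤ 3. For the lower bound: the 4 vertex sets {4,6}, {1,2}, {7}, {3} are disjoint, each induces a connected subgraph, and every pair is joined by at least one edge of G. Contracting each set to a single vertex therefore yields K_{4} as a minor, and since treewidth is minor-monotone, tw(G) ≥ tw(K_{4}) = 3. Combining the bounds, tw(G) = 3.

3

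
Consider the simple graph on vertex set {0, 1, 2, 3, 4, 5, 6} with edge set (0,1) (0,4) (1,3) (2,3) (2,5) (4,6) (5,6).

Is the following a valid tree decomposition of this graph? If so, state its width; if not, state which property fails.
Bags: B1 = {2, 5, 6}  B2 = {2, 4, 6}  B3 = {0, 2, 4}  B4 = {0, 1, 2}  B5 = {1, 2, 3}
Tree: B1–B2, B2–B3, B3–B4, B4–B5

Every vertex of G appears in some bag (union = {0, 1, 2, 3, 4, 5, 6}); every edge is covered by a bag; and for each vertex v the set of bags containing v is connected in the bag tree. The decomposition is therefore valid. The largest bag has 3 vertices, so the width is 2.

Yes; width 2.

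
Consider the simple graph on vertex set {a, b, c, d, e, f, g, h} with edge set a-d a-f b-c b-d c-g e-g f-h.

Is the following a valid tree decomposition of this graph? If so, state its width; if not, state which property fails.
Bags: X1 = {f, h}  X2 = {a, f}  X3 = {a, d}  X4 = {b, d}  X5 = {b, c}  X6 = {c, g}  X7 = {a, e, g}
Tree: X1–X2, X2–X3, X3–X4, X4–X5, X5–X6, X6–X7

No — bags containing vertex a are not connected in the tree.

A tree decomposition must satisfy three properties: every vertex lies in some bag; for every edge, both endpoints lie together in some bag; and for every vertex, the bags containing it form a connected subtree. Here bags containing vertex a are not connected in the tree, so the decomposition is invalid.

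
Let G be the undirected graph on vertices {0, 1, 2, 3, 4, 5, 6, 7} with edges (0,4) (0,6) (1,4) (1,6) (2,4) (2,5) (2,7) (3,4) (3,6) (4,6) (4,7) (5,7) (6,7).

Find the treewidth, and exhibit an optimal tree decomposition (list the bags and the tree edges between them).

Treewidth 2.
One such decomposition:
Bags: B1 = {3, 4, 6}  B2 = {1, 4, 6}  B3 = {0, 4, 6}  B4 = {4, 6, 7}  B5 = {2, 4, 7}  B6 = {2, 5, 7}
Tree: B1–B2, B1–B3, B1–B4, B4–B5, B5–B6

Every bag has size at most 3, so the width is 3 − 1 = 2 and tw(G) ≤ 2. On the other hand G contains the 3-clique {2, 4, 7}. A clique must lie in a single bag of any decomposition, so no decomposition can have width below 2. Hence tw(G) = 2 exactly.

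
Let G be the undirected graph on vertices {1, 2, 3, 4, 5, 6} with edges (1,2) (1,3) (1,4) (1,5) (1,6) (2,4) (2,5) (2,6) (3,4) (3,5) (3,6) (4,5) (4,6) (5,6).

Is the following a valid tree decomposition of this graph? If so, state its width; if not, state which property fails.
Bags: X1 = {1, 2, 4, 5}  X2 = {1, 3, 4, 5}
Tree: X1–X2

No — vertex 6 appears in no bag.

A tree decomposition must satisfy three properties: every vertex lies in some bag; for every edge, both endpoints lie together in some bag; and for every vertex, the bags containing it form a connected subtree. Here vertex 6 appears in no bag, so the decomposition is invalid.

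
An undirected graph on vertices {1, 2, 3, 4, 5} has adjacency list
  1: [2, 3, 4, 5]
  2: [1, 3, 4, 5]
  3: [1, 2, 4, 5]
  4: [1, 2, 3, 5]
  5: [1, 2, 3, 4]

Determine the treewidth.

4

A width-4 tree decomposition is:
Bags: B1 = {1, 2, 3, 4, 5}
Tree: (single bag)
A single bag containing all 5 vertices is trivially a valid decomposition of width 4. For the lower bound, the 5 vertices {1, 2, 3, 4, 5} are pairwise adjacent, and any tree decomposition puts a clique entirely inside one bag — forcing width ≥ 4. Hence tw(G) = 4 exactly.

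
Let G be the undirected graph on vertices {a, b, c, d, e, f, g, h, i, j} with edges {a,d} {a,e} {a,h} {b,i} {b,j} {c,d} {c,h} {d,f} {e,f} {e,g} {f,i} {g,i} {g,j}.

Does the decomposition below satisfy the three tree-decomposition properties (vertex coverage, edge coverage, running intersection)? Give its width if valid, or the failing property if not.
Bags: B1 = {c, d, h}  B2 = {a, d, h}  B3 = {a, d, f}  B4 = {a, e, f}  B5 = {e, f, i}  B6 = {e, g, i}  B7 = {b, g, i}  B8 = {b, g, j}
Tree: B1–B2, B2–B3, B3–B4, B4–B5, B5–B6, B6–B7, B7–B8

Vertex coverage: the bags together contain {a, b, c, d, e, f, g, h, i, j}, the full vertex set. Edge coverage: each edge of G has both endpoints in at least one bag. Running intersection: for every vertex, the bags containing it form a connected subtree. All three properties hold, so this is a valid tree decomposition of width max|bag| − 1 = 2, and hence tw(G) ≤ 2.

Yes; width 2.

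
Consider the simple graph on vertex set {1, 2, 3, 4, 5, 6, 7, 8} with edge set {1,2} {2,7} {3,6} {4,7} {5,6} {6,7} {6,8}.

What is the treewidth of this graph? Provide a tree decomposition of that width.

The largest bag has 2 vertices, giving width 1; this decomposition certifies tw(G) ≤ 1. G has an edge, so its treewidth is at least 1. The upper and lower bounds meet at 1, so that is the treewidth.

Treewidth 1.
One such decomposition:
Bags: B1 = {6, 7}  B2 = {2, 7}  B3 = {6, 8}  B4 = {4, 7}  B5 = {3, 6}  B6 = {1, 2}  B7 = {5, 6}
Tree: B1–B2, B1–B3, B2–B4, B3–B5, B2–B6, B3–B7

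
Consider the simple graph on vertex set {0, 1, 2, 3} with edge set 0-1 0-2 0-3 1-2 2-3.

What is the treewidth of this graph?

2

A width-2 tree decomposition is:
Bags: B1 = {0, 1, 2}  B2 = {0, 2, 3}
Tree: B1–B2
Every bag has size at most 3, so the width is 3 − 1 = 2 and tw(G) ≤ 2. For the lower bound, the 3 vertices {0, 1, 2} are pairwise adjacent, and any tree decomposition puts a clique entirely inside one bag — forcing width ≥ 2. The upper and lower bounds meet at 2, so that is the treewidth.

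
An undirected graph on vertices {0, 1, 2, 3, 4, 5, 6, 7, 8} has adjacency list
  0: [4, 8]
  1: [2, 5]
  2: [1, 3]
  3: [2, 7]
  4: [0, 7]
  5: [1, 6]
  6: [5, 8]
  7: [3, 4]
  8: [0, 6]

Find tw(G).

A width-2 tree decomposition is:
Bags: B1 = {0, 6, 8}  B2 = {0, 4, 6}  B3 = {4, 6, 7}  B4 = {3, 6, 7}  B5 = {2, 3, 6}  B6 = {1, 2, 6}  B7 = {1, 5, 6}
Tree: B1–B2, B2–B3, B3–B4, B4–B5, B5–B6, B6–B7
Each bag holds 3 vertices, so the decomposition has width 2, which upper-bounds the treewidth. The edges 6–8–0–4–7–3–2–1–5–6 form a cycle, so G is not a tree and its treewidth is at least 2. Combining the bounds, tw(G) = 2.

2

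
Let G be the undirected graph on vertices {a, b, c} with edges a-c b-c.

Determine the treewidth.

A width-1 tree decomposition is:
Bags: B1 = {b, c}  B2 = {a, c}
Tree: B1–B2
Every bag has size at most 2, so the width is 2 − 1 = 1 and tw(G) ≤ 1. G has an edge, so its treewidth is at least 1. Combining the bounds, tw(G) = 1.

1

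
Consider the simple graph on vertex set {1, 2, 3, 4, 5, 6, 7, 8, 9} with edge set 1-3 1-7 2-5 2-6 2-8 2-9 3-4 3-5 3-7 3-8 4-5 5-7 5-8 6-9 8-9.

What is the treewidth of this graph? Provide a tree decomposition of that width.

Every bag has size at most 3, so the width is 3 − 1 = 2 and tw(G) ≤ 2. On the other hand G contains the 3-clique {2, 8, 9}. A clique must lie in a single bag of any decomposition, so no decomposition can have width below 2. Combining the bounds, tw(G) = 2.

Treewidth 2.
One such decomposition:
Bags: B1 = {3, 5, 7}  B2 = {3, 5, 8}  B3 = {3, 4, 5}  B4 = {2, 5, 8}  B5 = {2, 8, 9}  B6 = {1, 3, 7}  B7 = {2, 6, 9}
Tree: B1–B2, B1–B3, B2–B4, B4–B5, B1–B6, B5–B7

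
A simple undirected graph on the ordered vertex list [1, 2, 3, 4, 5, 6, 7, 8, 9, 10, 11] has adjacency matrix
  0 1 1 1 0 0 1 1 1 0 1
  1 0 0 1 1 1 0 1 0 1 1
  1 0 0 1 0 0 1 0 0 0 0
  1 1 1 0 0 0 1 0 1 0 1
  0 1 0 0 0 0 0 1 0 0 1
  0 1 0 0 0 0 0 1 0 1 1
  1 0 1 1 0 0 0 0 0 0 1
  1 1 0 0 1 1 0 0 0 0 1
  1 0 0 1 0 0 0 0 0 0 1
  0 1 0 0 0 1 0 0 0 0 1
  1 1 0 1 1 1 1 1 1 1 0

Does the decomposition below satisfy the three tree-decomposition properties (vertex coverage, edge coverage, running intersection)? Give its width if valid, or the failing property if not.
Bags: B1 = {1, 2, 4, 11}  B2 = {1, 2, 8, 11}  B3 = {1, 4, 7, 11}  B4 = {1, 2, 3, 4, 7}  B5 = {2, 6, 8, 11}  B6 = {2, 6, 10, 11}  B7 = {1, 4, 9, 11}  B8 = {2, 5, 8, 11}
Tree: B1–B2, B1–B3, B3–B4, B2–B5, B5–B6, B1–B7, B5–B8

A tree decomposition must satisfy three properties: every vertex lies in some bag; for every edge, both endpoints lie together in some bag; and for every vertex, the bags containing it form a connected subtree. Here bags containing vertex 2 are not connected in the tree, so the decomposition is invalid.

No — bags containing vertex 2 are not connected in the tree.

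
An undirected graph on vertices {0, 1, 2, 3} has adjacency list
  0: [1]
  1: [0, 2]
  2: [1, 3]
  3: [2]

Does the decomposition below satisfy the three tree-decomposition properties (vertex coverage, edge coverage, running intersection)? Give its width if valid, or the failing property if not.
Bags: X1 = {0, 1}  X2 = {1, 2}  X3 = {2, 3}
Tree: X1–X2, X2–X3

Checking the three conditions: (i) the bags cover all of {0, 1, 2, 3}; (ii) for each edge, some bag contains both endpoints; (iii) the bags containing any fixed vertex form a subtree. All hold, so the decomposition is valid with width 2 − 1 = 1.

Yes; width 1.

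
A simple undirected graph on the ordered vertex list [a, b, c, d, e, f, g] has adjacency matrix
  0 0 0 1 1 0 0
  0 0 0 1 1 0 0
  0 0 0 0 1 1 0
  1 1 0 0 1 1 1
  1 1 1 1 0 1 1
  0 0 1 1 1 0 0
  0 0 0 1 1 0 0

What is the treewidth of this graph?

2

A width-2 tree decomposition is:
Bags: B1 = {a, d, e}  B2 = {d, e, f}  B3 = {d, e, g}  B4 = {c, e, f}  B5 = {b, d, e}
Tree: B1–B2, B2–B3, B2–B4, B3–B5
The largest bag has 3 vertices, giving width 2; this decomposition certifies tw(G) ≤ 2. On the other hand G contains the 3-clique {d, e, g}. A clique must lie in a single bag of any decomposition, so no decomposition can have width below 2. Hence tw(G) = 2 exactly.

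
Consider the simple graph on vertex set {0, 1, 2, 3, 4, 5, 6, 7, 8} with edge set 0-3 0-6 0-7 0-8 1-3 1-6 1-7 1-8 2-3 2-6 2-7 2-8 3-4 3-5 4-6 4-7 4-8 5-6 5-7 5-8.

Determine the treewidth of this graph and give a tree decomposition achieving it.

The largest bag has 5 vertices, giving width 4; this decomposition certifies tw(G) ≤ 4. For the lower bound: the 5 vertex sets {2,3}, {5,6}, {4,8}, {7}, {1} are disjoint, each induces a connected subgraph, and every pair is joined by at least one edge of G. Contracting each set to a single vertex therefore yields K_{5} as a minor, and since treewidth is minor-monotone, tw(G) ≥ tw(K_{5}) = 4. Hence tw(G) = 4 exactly.

Treewidth 4.
One optimal decomposition is:
Bags: B1 = {2, 3, 6, 7, 8}  B2 = {3, 5, 6, 7, 8}  B3 = {3, 4, 6, 7, 8}  B4 = {1, 3, 6, 7, 8}  B5 = {0, 3, 6, 7, 8}
Tree: B1–B2, B2–B3, B3–B4, B4–B5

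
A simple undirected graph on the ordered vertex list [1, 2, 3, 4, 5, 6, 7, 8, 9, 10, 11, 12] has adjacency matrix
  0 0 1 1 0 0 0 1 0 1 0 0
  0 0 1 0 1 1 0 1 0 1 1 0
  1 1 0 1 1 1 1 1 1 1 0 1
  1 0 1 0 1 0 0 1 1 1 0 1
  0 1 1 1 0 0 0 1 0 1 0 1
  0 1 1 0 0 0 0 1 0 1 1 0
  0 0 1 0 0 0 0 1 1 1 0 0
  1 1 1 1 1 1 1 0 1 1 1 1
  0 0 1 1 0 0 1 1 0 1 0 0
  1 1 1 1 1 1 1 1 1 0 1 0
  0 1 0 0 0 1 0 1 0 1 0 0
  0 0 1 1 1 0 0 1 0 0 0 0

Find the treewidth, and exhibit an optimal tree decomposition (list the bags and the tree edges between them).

Each bag holds 5 vertices, so the decomposition has width 4, which upper-bounds the treewidth. On the other hand G contains the 5-clique {2, 6, 8, 10, 11}. A clique must lie in a single bag of any decomposition, so no decomposition can have width below 4. Combining the bounds, tw(G) = 4.

Treewidth 4.
One such decomposition:
Bags: B1 = {3, 4, 5, 8, 10}  B2 = {3, 4, 8, 9, 10}  B3 = {2, 3, 5, 8, 10}  B4 = {3, 7, 8, 9, 10}  B5 = {2, 3, 6, 8, 10}  B6 = {1, 3, 4, 8, 10}  B7 = {2, 6, 8, 10, 11}  B8 = {3, 4, 5, 8, 12}
Tree: B1–B2, B1–B3, B2–B4, B3–B5, B1–B6, B5–B7, B1–B8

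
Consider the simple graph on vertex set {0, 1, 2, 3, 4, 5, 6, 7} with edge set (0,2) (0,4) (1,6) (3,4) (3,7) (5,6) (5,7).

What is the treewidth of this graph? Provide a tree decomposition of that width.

Each bag holds 2 vertices, so the decomposition has width 1, which upper-bounds the treewidth. Any graph with an edge has treewidth ≥ 1, and G has the edge 2–0. Combining the bounds, tw(G) = 1.

Treewidth 1.
One optimal decomposition is:
Bags: B1 = {0, 2}  B2 = {0, 4}  B3 = {3, 4}  B4 = {3, 7}  B5 = {5, 7}  B6 = {5, 6}  B7 = {1, 6}
Tree: B1–B2, B2–B3, B3–B4, B4–B5, B5–B6, B6–B7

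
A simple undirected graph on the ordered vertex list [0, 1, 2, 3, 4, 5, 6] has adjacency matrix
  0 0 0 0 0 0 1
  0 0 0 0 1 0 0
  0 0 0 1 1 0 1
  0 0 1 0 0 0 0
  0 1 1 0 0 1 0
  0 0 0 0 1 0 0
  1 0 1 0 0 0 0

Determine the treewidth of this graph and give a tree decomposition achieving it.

Each bag holds 2 vertices, so the decomposition has width 1, which upper-bounds the treewidth. Since G has at least one edge (e.g. 2–3), it is not an edgeless graph, so tw(G) ≥ 1. Therefore the treewidth is 1.

Treewidth 1.
One optimal decomposition is:
Bags: B1 = {2, 3}  B2 = {2, 6}  B3 = {2, 4}  B4 = {1, 4}  B5 = {0, 6}  B6 = {4, 5}
Tree: B1–B2, B2–B3, B3–B4, B2–B5, B4–B6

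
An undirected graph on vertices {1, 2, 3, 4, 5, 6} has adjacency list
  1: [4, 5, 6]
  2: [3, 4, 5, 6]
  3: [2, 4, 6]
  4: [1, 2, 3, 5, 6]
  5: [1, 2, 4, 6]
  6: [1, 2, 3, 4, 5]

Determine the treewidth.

3

A width-3 tree decomposition is:
Bags: B1 = {2, 4, 5, 6}  B2 = {1, 4, 5, 6}  B3 = {2, 3, 4, 6}
Tree: B1–B2, B1–B3
The largest bag has 4 vertices, giving width 3; this decomposition certifies tw(G) ≤ 3. On the other hand G contains the 4-clique {1, 4, 5, 6}. A clique must lie in a single bag of any decomposition, so no decomposition can have width below 3. The upper and lower bounds meet at 3, so that is the treewidth.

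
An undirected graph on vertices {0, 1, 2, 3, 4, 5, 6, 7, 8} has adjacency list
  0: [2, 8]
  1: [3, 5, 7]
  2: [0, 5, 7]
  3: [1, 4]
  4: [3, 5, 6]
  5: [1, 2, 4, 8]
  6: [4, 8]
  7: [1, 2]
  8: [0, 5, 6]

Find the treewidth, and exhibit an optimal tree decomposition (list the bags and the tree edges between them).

Treewidth 3.
Bags: B1 = {1, 3, 4, 6}  B2 = {1, 4, 5, 6}  B3 = {1, 5, 6, 8}  B4 = {1, 5, 7, 8}  B5 = {2, 5, 7, 8}  B6 = {0, 2, 7, 8}
Tree: B1–B2, B2–B3, B3–B4, B4–B5, B5–B6

The largest bag has 4 vertices, giving width 3; this decomposition certifies tw(G) ≤ 3. For the lower bound: the 4 vertex sets {3,4,6}, {1}, {5}, {0,2,7,8} are disjoint, each induces a connected subgraph, and every pair is joined by at least one edge of G. Contracting each set to a single vertex therefore yields K_{4} as a minor, and since treewidth is minor-monotone, tw(G) ≥ tw(K_{4}) = 3. Combining the bounds, tw(G) = 3.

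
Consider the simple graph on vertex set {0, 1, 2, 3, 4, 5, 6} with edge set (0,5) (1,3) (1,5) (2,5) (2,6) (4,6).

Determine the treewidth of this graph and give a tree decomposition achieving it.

Every bag has size at most 2, so the width is 2 − 1 = 1 and tw(G) ≤ 1. G has an edge, so its treewidth is at least 1. Hence tw(G) = 1 exactly.

Treewidth 1.
One such decomposition:
Bags: B1 = {2, 6}  B2 = {2, 5}  B3 = {1, 5}  B4 = {4, 6}  B5 = {1, 3}  B6 = {0, 5}
Tree: B1–B2, B2–B3, B1–B4, B3–B5, B3–B6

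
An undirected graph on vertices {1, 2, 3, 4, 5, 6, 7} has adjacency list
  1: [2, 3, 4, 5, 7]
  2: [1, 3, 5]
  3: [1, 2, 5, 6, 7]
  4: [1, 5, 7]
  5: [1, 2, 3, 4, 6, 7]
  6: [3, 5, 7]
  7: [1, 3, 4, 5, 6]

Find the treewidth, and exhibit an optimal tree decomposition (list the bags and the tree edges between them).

Treewidth 3.
One such decomposition:
Bags: B1 = {1, 3, 5, 7}  B2 = {1, 4, 5, 7}  B3 = {3, 5, 6, 7}  B4 = {1, 2, 3, 5}
Tree: B1–B2, B1–B3, B1–B4

Every bag has size at most 4, so the width is 4 − 1 = 3 and tw(G) ≤ 3. On the other hand G contains the 4-clique {1, 2, 3, 5}. A clique must lie in a single bag of any decomposition, so no decomposition can have width below 3. Therefore the treewidth is 3.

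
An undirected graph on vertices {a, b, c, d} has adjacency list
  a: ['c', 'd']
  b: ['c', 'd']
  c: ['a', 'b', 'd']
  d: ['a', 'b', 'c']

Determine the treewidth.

A width-2 tree decomposition is:
Bags: B1 = {b, c, d}  B2 = {a, c, d}
Tree: B1–B2
The largest bag has 3 vertices, giving width 2; this decomposition certifies tw(G) ≤ 2. Conversely, {a, c, d} is a clique of size 3, and the vertices of any clique must share a bag in every tree decomposition; so some bag has ≥ 3 vertices and tw(G) ≥ 2. Therefore the treewidth is 2.

2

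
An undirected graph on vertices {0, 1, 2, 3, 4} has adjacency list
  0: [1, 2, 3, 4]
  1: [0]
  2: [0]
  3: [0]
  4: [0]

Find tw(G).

A width-1 tree decomposition is:
Bags: B1 = {0, 2}  B2 = {0, 1}  B3 = {0, 4}  B4 = {0, 3}
Tree: B1–B2, B1–B3, B3–B4
Every bag has size at most 2, so the width is 2 − 1 = 1 and tw(G) ≤ 1. Any graph with an edge has treewidth ≥ 1, and G has the edge 2–0. The upper and lower bounds meet at 1, so that is the treewidth.

1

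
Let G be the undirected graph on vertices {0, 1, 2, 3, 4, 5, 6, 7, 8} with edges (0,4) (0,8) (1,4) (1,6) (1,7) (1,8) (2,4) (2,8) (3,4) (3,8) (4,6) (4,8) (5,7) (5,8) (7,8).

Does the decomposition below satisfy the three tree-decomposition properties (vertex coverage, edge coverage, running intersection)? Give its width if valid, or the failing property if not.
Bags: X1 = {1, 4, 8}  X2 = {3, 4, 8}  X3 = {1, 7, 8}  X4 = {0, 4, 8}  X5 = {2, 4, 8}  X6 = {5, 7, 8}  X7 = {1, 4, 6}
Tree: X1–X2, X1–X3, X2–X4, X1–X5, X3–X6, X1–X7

Yes; width 2.

Checking the three conditions: (i) the bags cover all of {0, 1, 2, 3, 4, 5, 6, 7, 8}; (ii) for each edge, some bag contains both endpoints; (iii) the bags containing any fixed vertex form a subtree. All hold, so the decomposition is valid with width 3 − 1 = 2.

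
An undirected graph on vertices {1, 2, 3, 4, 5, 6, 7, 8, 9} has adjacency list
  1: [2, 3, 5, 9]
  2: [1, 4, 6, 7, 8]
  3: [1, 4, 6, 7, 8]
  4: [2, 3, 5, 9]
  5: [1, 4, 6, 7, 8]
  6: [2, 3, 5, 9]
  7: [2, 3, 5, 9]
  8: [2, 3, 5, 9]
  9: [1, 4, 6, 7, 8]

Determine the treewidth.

A width-4 tree decomposition is:
Bags: B1 = {1, 2, 3, 5, 9}  B2 = {2, 3, 5, 7, 9}  B3 = {2, 3, 4, 5, 9}  B4 = {2, 3, 5, 6, 9}  B5 = {2, 3, 5, 8, 9}
Tree: B1–B2, B2–B3, B3–B4, B4–B5
Every bag has size at most 5, so the width is 5 − 1 = 4 and tw(G) ≤ 4. For the lower bound: the 5 vertex sets {1,2}, {5,7}, {3,4}, {9}, {6} are disjoint, each induces a connected subgraph, and every pair is joined by at least one edge of G. Contracting each set to a single vertex therefore yields K_{5} as a minor, and since treewidth is minor-monotone, tw(G) ≥ tw(K_{5}) = 4. Hence tw(G) = 4 exactly.

4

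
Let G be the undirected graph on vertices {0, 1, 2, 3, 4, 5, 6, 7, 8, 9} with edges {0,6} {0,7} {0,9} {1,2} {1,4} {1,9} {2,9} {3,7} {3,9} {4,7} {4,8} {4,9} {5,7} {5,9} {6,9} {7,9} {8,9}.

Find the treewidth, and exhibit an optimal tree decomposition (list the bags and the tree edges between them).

Treewidth 2.
One such decomposition:
Bags: B1 = {5, 7, 9}  B2 = {4, 7, 9}  B3 = {0, 7, 9}  B4 = {0, 6, 9}  B5 = {3, 7, 9}  B6 = {1, 4, 9}  B7 = {4, 8, 9}  B8 = {1, 2, 9}
Tree: B1–B2, B2–B3, B3–B4, B3–B5, B2–B6, B2–B7, B6–B8

The largest bag has 3 vertices, giving width 2; this decomposition certifies tw(G) ≤ 2. Conversely, {1, 2, 9} is a clique of size 3, and the vertices of any clique must share a bag in every tree decomposition; so some bag has ≥ 3 vertices and tw(G) ≥ 2. Hence tw(G) = 2 exactly.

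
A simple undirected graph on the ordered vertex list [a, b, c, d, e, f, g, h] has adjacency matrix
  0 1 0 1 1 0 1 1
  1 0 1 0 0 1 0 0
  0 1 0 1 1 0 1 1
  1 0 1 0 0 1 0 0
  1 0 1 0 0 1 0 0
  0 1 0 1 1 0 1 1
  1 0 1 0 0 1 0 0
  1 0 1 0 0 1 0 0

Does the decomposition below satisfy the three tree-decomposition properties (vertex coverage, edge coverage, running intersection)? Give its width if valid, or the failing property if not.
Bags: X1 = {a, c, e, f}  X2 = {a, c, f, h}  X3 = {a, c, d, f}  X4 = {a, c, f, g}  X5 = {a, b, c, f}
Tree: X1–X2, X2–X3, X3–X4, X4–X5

Yes; width 3.

Checking the three conditions: (i) the bags cover all of {a, b, c, d, e, f, g, h}; (ii) for each edge, some bag contains both endpoints; (iii) the bags containing any fixed vertex form a subtree. All hold, so the decomposition is valid with width 4 − 1 = 3.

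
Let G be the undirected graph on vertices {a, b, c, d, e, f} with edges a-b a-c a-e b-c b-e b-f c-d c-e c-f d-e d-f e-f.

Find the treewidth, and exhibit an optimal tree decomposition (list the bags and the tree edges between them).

Each bag holds 4 vertices, so the decomposition has width 3, which upper-bounds the treewidth. For the lower bound, the 4 vertices {a, b, c, e} are pairwise adjacent, and any tree decomposition puts a clique entirely inside one bag — forcing width ≥ 3. The upper and lower bounds meet at 3, so that is the treewidth.

Treewidth 3.
One optimal decomposition is:
Bags: B1 = {c, d, e, f}  B2 = {b, c, e, f}  B3 = {a, b, c, e}
Tree: B1–B2, B2–B3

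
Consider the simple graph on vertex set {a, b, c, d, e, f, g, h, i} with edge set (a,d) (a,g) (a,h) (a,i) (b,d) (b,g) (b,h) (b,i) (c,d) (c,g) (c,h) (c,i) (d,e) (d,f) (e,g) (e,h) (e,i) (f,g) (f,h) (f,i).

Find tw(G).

4

A width-4 tree decomposition is:
Bags: B1 = {d, f, g, h, i}  B2 = {d, e, g, h, i}  B3 = {a, d, g, h, i}  B4 = {c, d, g, h, i}  B5 = {b, d, g, h, i}
Tree: B1–B2, B2–B3, B3–B4, B4–B5
Each bag holds 5 vertices, so the decomposition has width 4, which upper-bounds the treewidth. For the lower bound: the 5 vertex sets {f,g}, {e,i}, {a,h}, {d}, {c} are disjoint, each induces a connected subgraph, and every pair is joined by at least one edge of G. Contracting each set to a single vertex therefore yields K_{5} as a minor, and since treewidth is minor-monotone, tw(G) ≥ tw(K_{5}) = 4. Combining the bounds, tw(G) = 4.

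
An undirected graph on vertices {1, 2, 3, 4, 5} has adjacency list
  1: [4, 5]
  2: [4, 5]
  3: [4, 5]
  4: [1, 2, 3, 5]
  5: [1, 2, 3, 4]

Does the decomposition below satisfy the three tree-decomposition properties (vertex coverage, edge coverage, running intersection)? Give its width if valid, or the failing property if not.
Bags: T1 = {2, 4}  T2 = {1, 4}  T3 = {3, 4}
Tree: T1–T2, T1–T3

A tree decomposition must satisfy three properties: every vertex lies in some bag; for every edge, both endpoints lie together in some bag; and for every vertex, the bags containing it form a connected subtree. Here vertex 5 appears in no bag, so the decomposition is invalid.

No — vertex 5 appears in no bag.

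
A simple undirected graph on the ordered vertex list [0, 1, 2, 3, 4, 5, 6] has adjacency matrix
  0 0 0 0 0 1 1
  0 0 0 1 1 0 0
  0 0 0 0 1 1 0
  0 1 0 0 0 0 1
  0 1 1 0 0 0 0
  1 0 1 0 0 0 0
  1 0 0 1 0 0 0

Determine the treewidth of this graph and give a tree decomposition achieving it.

Treewidth 2.
One such decomposition:
Bags: B1 = {0, 5, 6}  B2 = {3, 5, 6}  B3 = {1, 3, 5}  B4 = {1, 4, 5}  B5 = {2, 4, 5}
Tree: B1–B2, B2–B3, B3–B4, B4–B5

Each bag holds 3 vertices, so the decomposition has width 2, which upper-bounds the treewidth. Since 5–0–6–3–1–4–2–5 is a cycle in G, G is not acyclic. Forests are exactly the graphs of treewidth ≤ 1, so tw(G) ≥ 2. The upper and lower bounds meet at 2, so that is the treewidth.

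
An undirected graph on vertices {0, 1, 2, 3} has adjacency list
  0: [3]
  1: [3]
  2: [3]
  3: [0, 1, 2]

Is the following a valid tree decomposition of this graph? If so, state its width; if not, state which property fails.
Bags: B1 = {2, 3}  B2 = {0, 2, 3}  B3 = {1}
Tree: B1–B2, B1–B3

A tree decomposition must satisfy three properties: every vertex lies in some bag; for every edge, both endpoints lie together in some bag; and for every vertex, the bags containing it form a connected subtree. Here edge (3,1) lies in no bag, so the decomposition is invalid.

No — edge (3,1) lies in no bag.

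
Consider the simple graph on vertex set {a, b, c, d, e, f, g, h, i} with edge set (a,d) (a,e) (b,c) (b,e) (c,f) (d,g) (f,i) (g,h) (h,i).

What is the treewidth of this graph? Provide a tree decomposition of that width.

The largest bag has 3 vertices, giving width 2; this decomposition certifies tw(G) ≤ 2. Since i–f–c–b–e–a–d–g–h–i is a cycle in G, G is not acyclic. Forests are exactly the graphs of treewidth ≤ 1, so tw(G) ≥ 2. Therefore the treewidth is 2.

Treewidth 2.
One optimal decomposition is:
Bags: B1 = {c, f, i}  B2 = {b, c, i}  B3 = {b, e, i}  B4 = {a, e, i}  B5 = {a, d, i}  B6 = {d, g, i}  B7 = {g, h, i}
Tree: B1–B2, B2–B3, B3–B4, B4–B5, B5–B6, B6–B7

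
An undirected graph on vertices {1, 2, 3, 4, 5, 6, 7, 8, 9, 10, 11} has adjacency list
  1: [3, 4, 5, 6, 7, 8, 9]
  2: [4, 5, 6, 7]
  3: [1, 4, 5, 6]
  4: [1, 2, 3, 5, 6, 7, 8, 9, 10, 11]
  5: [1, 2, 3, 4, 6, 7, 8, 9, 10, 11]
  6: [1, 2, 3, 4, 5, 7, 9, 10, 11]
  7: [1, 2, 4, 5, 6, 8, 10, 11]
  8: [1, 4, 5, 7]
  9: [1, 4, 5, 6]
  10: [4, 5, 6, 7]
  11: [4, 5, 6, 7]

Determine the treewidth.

A width-4 tree decomposition is:
Bags: B1 = {1, 4, 5, 6, 9}  B2 = {1, 4, 5, 6, 7}  B3 = {1, 3, 4, 5, 6}  B4 = {2, 4, 5, 6, 7}  B5 = {4, 5, 6, 7, 11}  B6 = {4, 5, 6, 7, 10}  B7 = {1, 4, 5, 7, 8}
Tree: B1–B2, B2–B3, B2–B4, B2–B5, B4–B6, B2–B7
Each bag holds 5 vertices, so the decomposition has width 4, which upper-bounds the treewidth. For the lower bound, the 5 vertices {1, 4, 5, 7, 8} are pairwise adjacent, and any tree decomposition puts a clique entirely inside one bag — forcing width ≥ 4. The upper and lower bounds meet at 4, so that is the treewidth.

4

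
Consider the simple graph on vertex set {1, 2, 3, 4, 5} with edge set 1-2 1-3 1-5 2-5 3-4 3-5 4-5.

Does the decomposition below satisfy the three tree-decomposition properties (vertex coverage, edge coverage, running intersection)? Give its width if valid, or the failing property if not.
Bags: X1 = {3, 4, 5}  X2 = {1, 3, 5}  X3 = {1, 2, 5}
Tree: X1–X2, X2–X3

Yes; width 2.

Every vertex of G appears in some bag (union = {1, 2, 3, 4, 5}); every edge is covered by a bag; and for each vertex v the set of bags containing v is connected in the bag tree. The decomposition is therefore valid. The largest bag has 3 vertices, so the width is 2.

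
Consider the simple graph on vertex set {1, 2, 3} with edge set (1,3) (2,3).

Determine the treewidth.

A width-1 tree decomposition is:
Bags: B1 = {1, 3}  B2 = {2, 3}
Tree: B1–B2
The largest bag has 2 vertices, giving width 1; this decomposition certifies tw(G) ≤ 1. G has an edge, so its treewidth is at least 1. The upper and lower bounds meet at 1, so that is the treewidth.

1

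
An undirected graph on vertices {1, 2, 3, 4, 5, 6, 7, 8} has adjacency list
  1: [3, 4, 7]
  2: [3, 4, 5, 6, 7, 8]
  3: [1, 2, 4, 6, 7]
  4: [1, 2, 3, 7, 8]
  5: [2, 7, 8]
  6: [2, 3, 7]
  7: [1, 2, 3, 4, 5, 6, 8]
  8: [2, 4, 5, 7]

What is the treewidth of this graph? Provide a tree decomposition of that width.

Treewidth 3.
One optimal decomposition is:
Bags: B1 = {2, 3, 4, 7}  B2 = {2, 3, 6, 7}  B3 = {2, 4, 7, 8}  B4 = {2, 5, 7, 8}  B5 = {1, 3, 4, 7}
Tree: B1–B2, B1–B3, B3–B4, B1–B5

The largest bag has 4 vertices, giving width 3; this decomposition certifies tw(G) ≤ 3. For the lower bound, the 4 vertices {1, 3, 4, 7} are pairwise adjacent, and any tree decomposition puts a clique entirely inside one bag — forcing width ≥ 3. Hence tw(G) = 3 exactly.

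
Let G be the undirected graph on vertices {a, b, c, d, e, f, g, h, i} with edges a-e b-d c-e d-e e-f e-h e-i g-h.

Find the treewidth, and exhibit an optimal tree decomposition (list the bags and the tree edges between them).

The largest bag has 2 vertices, giving width 1; this decomposition certifies tw(G) ≤ 1. Since G has at least one edge (e.g. e–d), it is not an edgeless graph, so tw(G) ≥ 1. The upper and lower bounds meet at 1, so that is the treewidth.

Treewidth 1.
Bags: B1 = {d, e}  B2 = {b, d}  B3 = {a, e}  B4 = {c, e}  B5 = {e, i}  B6 = {e, h}  B7 = {g, h}  B8 = {e, f}
Tree: B1–B2, B1–B3, B3–B4, B1–B5, B3–B6, B6–B7, B1–B8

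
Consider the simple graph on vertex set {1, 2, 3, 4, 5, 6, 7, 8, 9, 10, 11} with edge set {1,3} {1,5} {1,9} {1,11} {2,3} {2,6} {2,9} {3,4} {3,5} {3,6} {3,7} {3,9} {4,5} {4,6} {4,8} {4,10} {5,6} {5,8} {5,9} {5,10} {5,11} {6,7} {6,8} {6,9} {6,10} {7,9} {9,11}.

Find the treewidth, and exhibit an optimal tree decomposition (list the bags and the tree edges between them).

Treewidth 3.
Bags: B1 = {3, 5, 6, 9}  B2 = {1, 3, 5, 9}  B3 = {1, 5, 9, 11}  B4 = {2, 3, 6, 9}  B5 = {3, 4, 5, 6}  B6 = {4, 5, 6, 8}  B7 = {3, 6, 7, 9}  B8 = {4, 5, 6, 10}
Tree: B1–B2, B2–B3, B1–B4, B1–B5, B5–B6, B1–B7, B5–B8

Each bag holds 4 vertices, so the decomposition has width 3, which upper-bounds the treewidth. For the lower bound, the 4 vertices {2, 3, 6, 9} are pairwise adjacent, and any tree decomposition puts a clique entirely inside one bag — forcing width ≥ 3. Hence tw(G) = 3 exactly.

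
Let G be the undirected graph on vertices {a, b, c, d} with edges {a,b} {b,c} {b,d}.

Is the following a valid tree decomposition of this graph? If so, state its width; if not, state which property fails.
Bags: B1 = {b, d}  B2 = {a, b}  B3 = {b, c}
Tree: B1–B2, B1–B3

Yes; width 1.

Checking the three conditions: (i) the bags cover all of {a, b, c, d}; (ii) for each edge, some bag contains both endpoints; (iii) the bags containing any fixed vertex form a subtree. All hold, so the decomposition is valid with width 2 − 1 = 1.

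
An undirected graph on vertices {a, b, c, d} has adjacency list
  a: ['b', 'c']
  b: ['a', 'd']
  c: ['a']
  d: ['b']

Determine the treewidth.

A width-1 tree decomposition is:
Bags: B1 = {a, c}  B2 = {a, b}  B3 = {b, d}
Tree: B1–B2, B2–B3
Every bag has size at most 2, so the width is 2 − 1 = 1 and tw(G) ≤ 1. Any graph with an edge has treewidth ≥ 1, and G has the edge a–c. Combining the bounds, tw(G) = 1.

1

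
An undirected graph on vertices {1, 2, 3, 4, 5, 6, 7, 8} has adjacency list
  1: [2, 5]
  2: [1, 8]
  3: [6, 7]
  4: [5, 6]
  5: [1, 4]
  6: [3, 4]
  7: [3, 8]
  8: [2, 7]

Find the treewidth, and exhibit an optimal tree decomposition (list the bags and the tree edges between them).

Treewidth 2.
One optimal decomposition is:
Bags: B1 = {2, 7, 8}  B2 = {2, 3, 7}  B3 = {2, 3, 6}  B4 = {2, 4, 6}  B5 = {2, 4, 5}  B6 = {1, 2, 5}
Tree: B1–B2, B2–B3, B3–B4, B4–B5, B5–B6

The largest bag has 3 vertices, giving width 2; this decomposition certifies tw(G) ≤ 2. The edges 2–8–7–3–6–4–5–1–2 form a cycle, so G is not a tree and its treewidth is at least 2. Combining the bounds, tw(G) = 2.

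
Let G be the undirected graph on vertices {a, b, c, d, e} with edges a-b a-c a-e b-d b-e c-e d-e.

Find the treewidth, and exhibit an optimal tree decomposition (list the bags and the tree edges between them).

Each bag holds 3 vertices, so the decomposition has width 2, which upper-bounds the treewidth. For the lower bound, the 3 vertices {b, d, e} are pairwise adjacent, and any tree decomposition puts a clique entirely inside one bag — forcing width ≥ 2. Combining the bounds, tw(G) = 2.

Treewidth 2.
One such decomposition:
Bags: B1 = {b, d, e}  B2 = {a, b, e}  B3 = {a, c, e}
Tree: B1–B2, B2–B3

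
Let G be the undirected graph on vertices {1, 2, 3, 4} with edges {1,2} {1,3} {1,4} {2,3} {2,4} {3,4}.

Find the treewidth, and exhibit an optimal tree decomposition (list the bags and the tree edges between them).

Treewidth 3.
One optimal decomposition is:
Bags: B1 = {1, 2, 3, 4}
Tree: (single bag)

With just one bag of size 4, the width is 4 − 1 = 3, so tw(G) ≤ 3. Conversely, {1, 2, 3, 4} is a clique of size 4, and the vertices of any clique must share a bag in every tree decomposition; so some bag has ≥ 4 vertices and tw(G) ≥ 3. Therefore the treewidth is 3.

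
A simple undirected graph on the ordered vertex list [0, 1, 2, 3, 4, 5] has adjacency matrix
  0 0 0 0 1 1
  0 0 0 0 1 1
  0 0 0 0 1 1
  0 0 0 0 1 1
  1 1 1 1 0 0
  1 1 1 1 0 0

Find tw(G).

A width-2 tree decomposition is:
Bags: B1 = {0, 4, 5}  B2 = {1, 4, 5}  B3 = {2, 4, 5}  B4 = {3, 4, 5}
Tree: B1–B2, B2–B3, B3–B4
Each bag holds 3 vertices, so the decomposition has width 2, which upper-bounds the treewidth. Since 0–4–1–5–0 is a cycle in G, G is not acyclic. Forests are exactly the graphs of treewidth ≤ 1, so tw(G) ≥ 2. Therefore the treewidth is 2.

2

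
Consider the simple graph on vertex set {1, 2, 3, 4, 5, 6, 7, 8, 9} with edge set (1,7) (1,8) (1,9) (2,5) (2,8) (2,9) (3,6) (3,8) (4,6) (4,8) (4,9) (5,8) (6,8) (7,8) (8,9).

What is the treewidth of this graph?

A width-2 tree decomposition is:
Bags: B1 = {4, 8, 9}  B2 = {1, 8, 9}  B3 = {2, 8, 9}  B4 = {1, 7, 8}  B5 = {2, 5, 8}  B6 = {4, 6, 8}  B7 = {3, 6, 8}
Tree: B1–B2, B1–B3, B2–B4, B3–B5, B1–B6, B6–B7
Every bag has size at most 3, so the width is 3 − 1 = 2 and tw(G) ≤ 2. Conversely, {3, 6, 8} is a clique of size 3, and the vertices of any clique must share a bag in every tree decomposition; so some bag has ≥ 3 vertices and tw(G) ≥ 2. Therefore the treewidth is 2.

2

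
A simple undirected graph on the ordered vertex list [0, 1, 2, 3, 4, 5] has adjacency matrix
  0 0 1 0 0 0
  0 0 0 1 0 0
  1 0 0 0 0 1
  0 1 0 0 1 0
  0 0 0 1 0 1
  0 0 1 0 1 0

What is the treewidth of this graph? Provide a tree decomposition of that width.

Treewidth 1.
One such decomposition:
Bags: B1 = {0, 2}  B2 = {2, 5}  B3 = {4, 5}  B4 = {3, 4}  B5 = {1, 3}
Tree: B1–B2, B2–B3, B3–B4, B4–B5

Each bag holds 2 vertices, so the decomposition has width 1, which upper-bounds the treewidth. Since G has at least one edge (e.g. 0–2), it is not an edgeless graph, so tw(G) ≥ 1. Combining the bounds, tw(G) = 1.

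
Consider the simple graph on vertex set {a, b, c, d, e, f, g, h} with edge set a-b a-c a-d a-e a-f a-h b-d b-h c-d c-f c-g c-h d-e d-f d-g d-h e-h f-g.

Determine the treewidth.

3

A width-3 tree decomposition is:
Bags: B1 = {a, c, d, f}  B2 = {c, d, f, g}  B3 = {a, c, d, h}  B4 = {a, b, d, h}  B5 = {a, d, e, h}
Tree: B1–B2, B1–B3, B3–B4, B3–B5
Every bag has size at most 4, so the width is 4 − 1 = 3 and tw(G) ≤ 3. On the other hand G contains the 4-clique {c, d, f, g}. A clique must lie in a single bag of any decomposition, so no decomposition can have width below 3. Hence tw(G) = 3 exactly.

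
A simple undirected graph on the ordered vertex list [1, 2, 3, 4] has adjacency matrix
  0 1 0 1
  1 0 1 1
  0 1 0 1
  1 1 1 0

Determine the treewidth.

2

A width-2 tree decomposition is:
Bags: B1 = {2, 3, 4}  B2 = {1, 2, 4}
Tree: B1–B2
The largest bag has 3 vertices, giving width 2; this decomposition certifies tw(G) ≤ 2. Conversely, {1, 2, 4} is a clique of size 3, and the vertices of any clique must share a bag in every tree decomposition; so some bag has ≥ 3 vertices and tw(G) ≥ 2. Combining the bounds, tw(G) = 2.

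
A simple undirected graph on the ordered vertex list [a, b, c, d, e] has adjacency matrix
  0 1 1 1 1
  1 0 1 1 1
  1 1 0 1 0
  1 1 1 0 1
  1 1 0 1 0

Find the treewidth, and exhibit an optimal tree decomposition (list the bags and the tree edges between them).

Every bag has size at most 4, so the width is 4 − 1 = 3 and tw(G) ≤ 3. Conversely, {a, b, d, e} is a clique of size 4, and the vertices of any clique must share a bag in every tree decomposition; so some bag has ≥ 4 vertices and tw(G) ≥ 3. Combining the bounds, tw(G) = 3.

Treewidth 3.
One such decomposition:
Bags: B1 = {a, b, d, e}  B2 = {a, b, c, d}
Tree: B1–B2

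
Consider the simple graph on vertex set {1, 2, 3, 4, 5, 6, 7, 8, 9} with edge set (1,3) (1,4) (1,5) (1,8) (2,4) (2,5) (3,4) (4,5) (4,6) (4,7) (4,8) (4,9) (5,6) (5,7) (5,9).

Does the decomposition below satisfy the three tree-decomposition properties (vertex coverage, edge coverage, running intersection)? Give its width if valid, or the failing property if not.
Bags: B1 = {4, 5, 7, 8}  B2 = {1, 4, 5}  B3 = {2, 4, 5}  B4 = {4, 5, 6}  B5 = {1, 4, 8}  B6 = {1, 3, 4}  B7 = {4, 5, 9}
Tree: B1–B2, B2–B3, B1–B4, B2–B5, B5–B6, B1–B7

No — bags containing vertex 8 are not connected in the tree.

A tree decomposition must satisfy three properties: every vertex lies in some bag; for every edge, both endpoints lie together in some bag; and for every vertex, the bags containing it form a connected subtree. Here bags containing vertex 8 are not connected in the tree, so the decomposition is invalid.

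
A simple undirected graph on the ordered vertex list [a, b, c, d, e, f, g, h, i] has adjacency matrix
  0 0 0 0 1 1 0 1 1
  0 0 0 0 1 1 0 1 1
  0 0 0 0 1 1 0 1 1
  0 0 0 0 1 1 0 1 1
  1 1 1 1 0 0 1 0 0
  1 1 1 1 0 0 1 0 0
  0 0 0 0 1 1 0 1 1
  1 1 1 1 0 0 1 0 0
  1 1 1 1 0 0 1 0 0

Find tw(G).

4

A width-4 tree decomposition is:
Bags: B1 = {b, e, f, h, i}  B2 = {a, e, f, h, i}  B3 = {c, e, f, h, i}  B4 = {e, f, g, h, i}  B5 = {d, e, f, h, i}
Tree: B1–B2, B2–B3, B3–B4, B4–B5
Every bag has size at most 5, so the width is 5 − 1 = 4 and tw(G) ≤ 4. For the lower bound: the 5 vertex sets {b,i}, {a,e}, {c,h}, {f}, {g} are disjoint, each induces a connected subgraph, and every pair is joined by at least one edge of G. Contracting each set to a single vertex therefore yields K_{5} as a minor, and since treewidth is minor-monotone, tw(G) ≥ tw(K_{5}) = 4. The upper and lower bounds meet at 4, so that is the treewidth.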